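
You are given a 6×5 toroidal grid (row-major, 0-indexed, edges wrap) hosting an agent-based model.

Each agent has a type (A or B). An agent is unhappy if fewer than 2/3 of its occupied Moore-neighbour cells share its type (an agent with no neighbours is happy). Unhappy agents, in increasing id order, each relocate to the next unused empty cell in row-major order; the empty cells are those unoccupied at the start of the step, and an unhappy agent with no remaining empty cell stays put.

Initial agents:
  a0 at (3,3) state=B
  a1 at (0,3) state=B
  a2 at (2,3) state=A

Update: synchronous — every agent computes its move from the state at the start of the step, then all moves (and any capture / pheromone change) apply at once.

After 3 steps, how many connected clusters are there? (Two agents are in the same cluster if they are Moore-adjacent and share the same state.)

3

t=1: a0@(0,0):B a1@(0,3):B a2@(0,1):A
t=2: a0@(0,2):B a1@(0,3):B a2@(0,4):A
t=3: a0@(0,2):B a1@(0,0):B a2@(0,1):A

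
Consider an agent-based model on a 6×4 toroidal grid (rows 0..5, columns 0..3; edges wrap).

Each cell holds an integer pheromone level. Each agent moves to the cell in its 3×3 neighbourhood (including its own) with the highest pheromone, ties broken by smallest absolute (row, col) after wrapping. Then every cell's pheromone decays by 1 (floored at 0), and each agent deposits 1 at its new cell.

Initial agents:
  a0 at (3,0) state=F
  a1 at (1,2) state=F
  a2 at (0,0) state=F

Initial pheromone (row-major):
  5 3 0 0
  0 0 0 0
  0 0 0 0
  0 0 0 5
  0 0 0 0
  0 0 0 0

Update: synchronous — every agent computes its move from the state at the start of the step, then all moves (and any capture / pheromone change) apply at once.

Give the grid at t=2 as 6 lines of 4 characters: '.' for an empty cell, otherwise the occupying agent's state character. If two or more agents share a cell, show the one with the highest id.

t=1: a0@(3,3) a1@(0,1) a2@(0,0) | pheromone: 5 3 0 0 / 0 0 0 0 / 0 0 0 0 / 0 0 0 5 / 0 0 0 0 / 0 0 0 0
t=2: a0@(3,3) a1@(0,0) a2@(0,0) | pheromone: 6 2 0 0 / 0 0 0 0 / 0 0 0 0 / 0 0 0 5 / 0 0 0 0 / 0 0 0 0

F...
....
....
...F
....
....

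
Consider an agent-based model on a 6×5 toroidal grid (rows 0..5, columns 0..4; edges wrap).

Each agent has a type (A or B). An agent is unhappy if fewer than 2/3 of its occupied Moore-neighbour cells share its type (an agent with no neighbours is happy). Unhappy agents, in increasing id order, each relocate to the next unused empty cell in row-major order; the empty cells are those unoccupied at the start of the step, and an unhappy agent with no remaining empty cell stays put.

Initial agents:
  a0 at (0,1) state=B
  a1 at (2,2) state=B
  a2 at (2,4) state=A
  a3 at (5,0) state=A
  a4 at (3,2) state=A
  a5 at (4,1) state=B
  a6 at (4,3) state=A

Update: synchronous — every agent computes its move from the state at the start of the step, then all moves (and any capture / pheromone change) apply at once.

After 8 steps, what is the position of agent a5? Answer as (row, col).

t=1: a0@(0,0):B a1@(0,2):B a2@(2,4):A a3@(0,3):A a4@(0,4):A a5@(1,0):B a6@(4,3):A
t=2: a0@(0,1):B a1@(1,1):B a2@(1,2):A a3@(1,3):A a4@(1,4):A a5@(2,0):B a6@(4,3):A
t=3: a0@(0,0):B a1@(1,1):B a2@(0,2):A a3@(1,3):A a4@(0,3):A a5@(0,4):B a6@(4,3):A
t=4: a0@(0,0):B a1@(0,1):B a2@(0,2):A a3@(1,3):A a4@(0,3):A a5@(1,0):B a6@(4,3):A
t=5: (unchanged — steady state)

(1, 0)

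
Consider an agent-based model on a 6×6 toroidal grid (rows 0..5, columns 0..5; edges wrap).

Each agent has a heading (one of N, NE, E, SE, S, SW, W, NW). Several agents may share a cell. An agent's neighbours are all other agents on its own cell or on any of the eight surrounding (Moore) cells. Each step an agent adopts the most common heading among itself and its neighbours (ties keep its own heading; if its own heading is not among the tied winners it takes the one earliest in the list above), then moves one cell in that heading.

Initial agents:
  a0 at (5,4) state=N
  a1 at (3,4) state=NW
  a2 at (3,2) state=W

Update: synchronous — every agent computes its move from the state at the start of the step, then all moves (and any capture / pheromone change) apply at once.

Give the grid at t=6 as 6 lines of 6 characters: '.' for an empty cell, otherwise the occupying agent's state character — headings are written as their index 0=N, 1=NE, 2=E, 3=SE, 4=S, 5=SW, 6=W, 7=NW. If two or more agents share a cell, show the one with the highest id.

t=1: a0@(4,4):N a1@(2,3):NW a2@(3,1):W
t=2: a0@(3,4):N a1@(1,2):NW a2@(3,0):W
t=3: a0@(2,4):N a1@(0,1):NW a2@(3,5):W
t=4: a0@(1,4):N a1@(5,0):NW a2@(3,4):W
t=5: a0@(0,4):N a1@(4,5):NW a2@(3,3):W
t=6: a0@(5,4):N a1@(3,4):NW a2@(3,2):W

......
......
......
..6.7.
......
....0.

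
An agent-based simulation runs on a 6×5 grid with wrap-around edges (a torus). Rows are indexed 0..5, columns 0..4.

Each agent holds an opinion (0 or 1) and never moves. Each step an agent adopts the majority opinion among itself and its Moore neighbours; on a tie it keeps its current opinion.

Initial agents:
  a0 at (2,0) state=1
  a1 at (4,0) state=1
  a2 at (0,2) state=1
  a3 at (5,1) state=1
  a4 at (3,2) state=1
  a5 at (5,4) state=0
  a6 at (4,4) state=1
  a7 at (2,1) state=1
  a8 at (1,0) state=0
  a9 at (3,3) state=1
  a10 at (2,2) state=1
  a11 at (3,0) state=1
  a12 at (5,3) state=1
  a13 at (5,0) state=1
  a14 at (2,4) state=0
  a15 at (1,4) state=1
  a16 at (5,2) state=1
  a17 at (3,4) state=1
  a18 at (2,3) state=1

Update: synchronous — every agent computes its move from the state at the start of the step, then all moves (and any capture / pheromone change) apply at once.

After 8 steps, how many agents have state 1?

t=1: a0@(2,0):1 a1@(4,0):1 a2@(0,2):1 a3@(5,1):1 a4@(3,2):1 a5@(5,4):1 a6@(4,4):1 a7@(2,1):1 a8@(1,0):1 a9@(3,3):1 a10@(2,2):1 a11@(3,0):1 a12@(5,3):1 a13@(5,0):1 a14@(2,4):1 a15@(1,4):1 a16@(5,2):1 a17@(3,4):1 a18@(2,3):1
t=2: (unchanged — steady state)

19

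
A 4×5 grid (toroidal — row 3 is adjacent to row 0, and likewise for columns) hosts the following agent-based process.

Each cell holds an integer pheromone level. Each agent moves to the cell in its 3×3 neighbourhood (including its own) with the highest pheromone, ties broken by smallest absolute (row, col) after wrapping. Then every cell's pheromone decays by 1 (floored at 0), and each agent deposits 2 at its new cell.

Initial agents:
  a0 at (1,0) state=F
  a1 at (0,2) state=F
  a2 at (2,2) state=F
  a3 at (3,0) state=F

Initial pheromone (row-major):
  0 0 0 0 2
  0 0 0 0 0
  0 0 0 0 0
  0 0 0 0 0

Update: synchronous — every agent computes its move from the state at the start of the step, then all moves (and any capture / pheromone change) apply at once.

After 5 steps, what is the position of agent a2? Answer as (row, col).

(0, 1)

t=1: a0@(0,4) a1@(0,1) a2@(1,1) a3@(0,4) | pheromone: 0 2 0 0 5 / 0 2 0 0 0 / 0 0 0 0 0 / 0 0 0 0 0
t=2: a0@(0,4) a1@(0,1) a2@(0,1) a3@(0,4) | pheromone: 0 5 0 0 8 / 0 1 0 0 0 / 0 0 0 0 0 / 0 0 0 0 0
t=3: a0@(0,4) a1@(0,1) a2@(0,1) a3@(0,4) | pheromone: 0 8 0 0 11 / 0 0 0 0 0 / 0 0 0 0 0 / 0 0 0 0 0
t=4: a0@(0,4) a1@(0,1) a2@(0,1) a3@(0,4) | pheromone: 0 11 0 0 14 / 0 0 0 0 0 / 0 0 0 0 0 / 0 0 0 0 0
t=5: a0@(0,4) a1@(0,1) a2@(0,1) a3@(0,4) | pheromone: 0 14 0 0 17 / 0 0 0 0 0 / 0 0 0 0 0 / 0 0 0 0 0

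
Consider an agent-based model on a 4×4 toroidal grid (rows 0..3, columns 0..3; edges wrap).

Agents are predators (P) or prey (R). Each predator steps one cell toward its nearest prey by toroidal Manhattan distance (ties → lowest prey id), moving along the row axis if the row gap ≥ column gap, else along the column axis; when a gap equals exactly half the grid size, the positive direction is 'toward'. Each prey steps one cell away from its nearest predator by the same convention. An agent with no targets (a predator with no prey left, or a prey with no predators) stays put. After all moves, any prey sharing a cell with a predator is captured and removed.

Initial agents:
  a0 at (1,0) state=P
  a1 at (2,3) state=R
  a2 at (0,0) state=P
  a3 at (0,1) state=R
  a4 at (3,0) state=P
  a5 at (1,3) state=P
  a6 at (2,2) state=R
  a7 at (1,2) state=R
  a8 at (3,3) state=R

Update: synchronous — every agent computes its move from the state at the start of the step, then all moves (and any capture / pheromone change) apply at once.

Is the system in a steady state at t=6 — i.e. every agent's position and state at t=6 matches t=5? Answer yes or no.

no

t=1: a0@(2,0):P a2@(0,1):P a3@(0,2):R a4@(3,3):P a5@(2,3):P a6@(3,2):R a7@(1,1):R a8@(3,2):R
t=2: a0@(1,0):P a2@(0,2):P a3@(0,3):R a4@(3,2):P a5@(3,3):P a6@(3,1):R a7@(2,1):R a8@(3,1):R
t=3: a0@(0,0):P a2@(0,3):P a4@(3,1):P a5@(0,3):P a6@(3,0):R a8@(3,0):R
t=4: a0@(3,0):P a2@(3,3):P a4@(3,0):P a5@(3,3):P a6@(2,0):R a8@(2,0):R
t=5: a0@(2,0):P a2@(2,3):P a4@(2,0):P a5@(2,3):P a6@(1,0):R a8@(1,0):R
t=6: a0@(1,0):P a2@(1,3):P a4@(1,0):P a5@(1,3):P a6@(0,0):R a8@(0,0):R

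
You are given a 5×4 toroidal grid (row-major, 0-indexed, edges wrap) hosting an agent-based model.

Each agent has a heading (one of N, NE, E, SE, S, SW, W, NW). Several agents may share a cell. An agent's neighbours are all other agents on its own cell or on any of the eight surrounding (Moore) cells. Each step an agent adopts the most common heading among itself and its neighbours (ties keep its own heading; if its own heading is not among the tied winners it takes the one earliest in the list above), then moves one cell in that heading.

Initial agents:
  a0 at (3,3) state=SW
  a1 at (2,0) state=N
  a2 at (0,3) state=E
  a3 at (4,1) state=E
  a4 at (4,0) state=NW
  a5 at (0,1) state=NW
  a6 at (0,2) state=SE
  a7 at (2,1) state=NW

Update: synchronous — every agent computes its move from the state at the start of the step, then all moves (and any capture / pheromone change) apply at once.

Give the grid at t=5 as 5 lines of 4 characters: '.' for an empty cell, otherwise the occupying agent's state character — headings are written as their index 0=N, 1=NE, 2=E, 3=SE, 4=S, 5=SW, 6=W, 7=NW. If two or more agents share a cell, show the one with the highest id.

t=1: a0@(4,2):SW a1@(1,0):N a2@(0,0):E a3@(3,0):NW a4@(3,3):NW a5@(4,0):NW a6@(0,3):E a7@(1,0):NW
t=2: a0@(0,1):SW a1@(1,1):E a2@(0,1):E a3@(2,3):NW a4@(2,2):NW a5@(3,3):NW a6@(0,0):E a7@(1,1):E
t=3: a0@(0,2):E a1@(1,2):E a2@(0,2):E a3@(1,2):NW a4@(1,1):NW a5@(2,2):NW a6@(0,1):E a7@(1,2):E
t=4: a0@(0,3):E a1@(1,3):E a2@(0,3):E a3@(1,3):E a4@(1,2):E a5@(1,1):NW a6@(0,2):E a7@(1,3):E
t=5: a0@(0,0):E a1@(1,0):E a2@(0,0):E a3@(1,0):E a4@(1,3):E a5@(1,2):E a6@(0,3):E a7@(1,0):E

2..2
2.22
....
....
....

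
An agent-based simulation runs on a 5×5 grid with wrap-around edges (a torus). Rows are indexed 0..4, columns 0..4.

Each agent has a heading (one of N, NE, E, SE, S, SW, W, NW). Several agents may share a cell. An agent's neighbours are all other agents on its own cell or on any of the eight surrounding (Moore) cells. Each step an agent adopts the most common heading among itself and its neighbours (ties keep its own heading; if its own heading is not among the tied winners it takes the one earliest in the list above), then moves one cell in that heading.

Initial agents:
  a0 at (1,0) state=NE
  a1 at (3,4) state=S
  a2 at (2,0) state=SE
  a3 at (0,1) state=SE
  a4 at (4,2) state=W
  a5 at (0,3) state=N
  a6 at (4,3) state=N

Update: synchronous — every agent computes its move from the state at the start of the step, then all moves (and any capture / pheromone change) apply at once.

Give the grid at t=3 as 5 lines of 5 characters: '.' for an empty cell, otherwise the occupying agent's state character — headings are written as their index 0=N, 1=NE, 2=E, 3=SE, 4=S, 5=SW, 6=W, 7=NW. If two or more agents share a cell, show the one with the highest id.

...3.
..00.
...00
.....
...3.

t=1: a0@(2,1):SE a1@(4,4):S a2@(3,1):SE a3@(1,2):SE a4@(3,2):N a5@(4,3):N a6@(3,3):N
t=2: a0@(3,2):SE a1@(3,4):N a2@(4,2):SE a3@(2,3):SE a4@(2,2):N a5@(3,3):N a6@(2,3):N
t=3: a0@(4,3):SE a1@(2,4):N a2@(0,3):SE a3@(1,3):N a4@(1,2):N a5@(2,3):N a6@(1,3):N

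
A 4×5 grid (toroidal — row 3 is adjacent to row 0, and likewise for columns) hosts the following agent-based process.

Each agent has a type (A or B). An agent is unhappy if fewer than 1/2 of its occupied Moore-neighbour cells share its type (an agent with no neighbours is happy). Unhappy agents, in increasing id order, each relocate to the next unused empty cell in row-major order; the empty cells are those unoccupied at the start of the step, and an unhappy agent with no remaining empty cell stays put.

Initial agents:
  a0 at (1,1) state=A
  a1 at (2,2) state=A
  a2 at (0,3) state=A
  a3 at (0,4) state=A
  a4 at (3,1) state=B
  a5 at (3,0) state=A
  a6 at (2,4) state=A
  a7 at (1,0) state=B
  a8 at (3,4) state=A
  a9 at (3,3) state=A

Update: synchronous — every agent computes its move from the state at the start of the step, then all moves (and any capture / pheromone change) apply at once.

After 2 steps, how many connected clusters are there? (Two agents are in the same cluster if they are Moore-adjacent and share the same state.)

3

t=1: a0@(1,1):A a1@(2,2):A a2@(0,3):A a3@(0,4):A a4@(0,0):B a5@(3,0):A a6@(2,4):A a7@(0,1):B a8@(3,4):A a9@(3,3):A
t=2: a0@(0,2):A a1@(2,2):A a2@(0,3):A a3@(0,4):A a4@(1,0):B a5@(3,0):A a6@(2,4):A a7@(1,2):B a8@(3,4):A a9@(3,3):A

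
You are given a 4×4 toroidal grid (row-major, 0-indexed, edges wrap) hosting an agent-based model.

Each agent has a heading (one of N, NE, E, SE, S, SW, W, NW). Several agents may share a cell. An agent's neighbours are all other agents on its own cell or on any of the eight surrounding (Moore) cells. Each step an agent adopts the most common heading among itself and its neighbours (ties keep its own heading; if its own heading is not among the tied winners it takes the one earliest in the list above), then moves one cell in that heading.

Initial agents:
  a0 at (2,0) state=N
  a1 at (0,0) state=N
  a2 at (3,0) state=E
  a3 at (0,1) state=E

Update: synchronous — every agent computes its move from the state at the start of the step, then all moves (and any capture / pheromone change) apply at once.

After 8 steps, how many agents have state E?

t=1: a0@(1,0):N a1@(0,1):E a2@(3,1):E a3@(0,2):E
t=2: a0@(0,0):N a1@(0,2):E a2@(3,2):E a3@(0,3):E
t=3: a0@(3,0):N a1@(0,3):E a2@(3,3):E a3@(0,0):E
t=4: a0@(3,1):E a1@(0,0):E a2@(3,0):E a3@(0,1):E
t=5: a0@(3,2):E a1@(0,1):E a2@(3,1):E a3@(0,2):E
t=6: a0@(3,3):E a1@(0,2):E a2@(3,2):E a3@(0,3):E
t=7: a0@(3,0):E a1@(0,3):E a2@(3,3):E a3@(0,0):E
t=8: a0@(3,1):E a1@(0,0):E a2@(3,0):E a3@(0,1):E

4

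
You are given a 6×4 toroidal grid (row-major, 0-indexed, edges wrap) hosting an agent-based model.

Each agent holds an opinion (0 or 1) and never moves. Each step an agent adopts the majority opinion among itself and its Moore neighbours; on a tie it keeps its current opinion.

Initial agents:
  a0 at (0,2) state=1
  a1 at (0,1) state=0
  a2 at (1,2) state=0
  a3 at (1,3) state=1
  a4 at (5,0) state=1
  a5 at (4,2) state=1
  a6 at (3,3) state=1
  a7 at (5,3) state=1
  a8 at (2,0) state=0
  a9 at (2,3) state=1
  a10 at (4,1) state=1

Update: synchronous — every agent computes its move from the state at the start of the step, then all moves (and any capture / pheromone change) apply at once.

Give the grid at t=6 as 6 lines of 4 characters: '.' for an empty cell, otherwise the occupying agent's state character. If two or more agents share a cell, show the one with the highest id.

.11.
..11
1..1
...1
.11.
1..1

t=1: a0@(0,2):1 a1@(0,1):0 a2@(1,2):1 a3@(1,3):1 a4@(5,0):1 a5@(4,2):1 a6@(3,3):1 a7@(5,3):1 a8@(2,0):1 a9@(2,3):1 a10@(4,1):1
t=2: a0@(0,2):1 a1@(0,1):1 a2@(1,2):1 a3@(1,3):1 a4@(5,0):1 a5@(4,2):1 a6@(3,3):1 a7@(5,3):1 a8@(2,0):1 a9@(2,3):1 a10@(4,1):1
t=3: (unchanged — steady state)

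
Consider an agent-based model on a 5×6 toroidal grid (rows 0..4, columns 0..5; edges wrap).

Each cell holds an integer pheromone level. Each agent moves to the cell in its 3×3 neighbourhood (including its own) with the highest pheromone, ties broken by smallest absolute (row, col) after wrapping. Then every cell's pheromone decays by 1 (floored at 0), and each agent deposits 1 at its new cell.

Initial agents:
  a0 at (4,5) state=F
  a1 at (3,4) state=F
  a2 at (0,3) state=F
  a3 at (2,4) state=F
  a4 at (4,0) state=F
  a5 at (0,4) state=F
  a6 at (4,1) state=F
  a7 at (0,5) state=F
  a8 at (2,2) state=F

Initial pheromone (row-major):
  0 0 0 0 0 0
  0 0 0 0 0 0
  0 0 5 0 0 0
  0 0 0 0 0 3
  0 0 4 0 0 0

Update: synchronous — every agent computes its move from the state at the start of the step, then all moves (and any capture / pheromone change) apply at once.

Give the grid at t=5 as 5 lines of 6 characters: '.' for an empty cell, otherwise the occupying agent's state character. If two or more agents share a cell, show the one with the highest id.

t=1: a0@(3,5) a1@(3,5) a2@(4,2) a3@(3,5) a4@(3,5) a5@(0,3) a6@(4,2) a7@(0,0) a8@(2,2) | pheromone: 1 0 0 1 0 0 / 0 0 0 0 0 0 / 0 0 5 0 0 0 / 0 0 0 0 0 6 / 0 0 5 0 0 0
t=2: a0@(3,5) a1@(3,5) a2@(4,2) a3@(3,5) a4@(3,5) a5@(4,2) a6@(4,2) a7@(0,0) a8@(2,2) | pheromone: 1 0 0 0 0 0 / 0 0 0 0 0 0 / 0 0 5 0 0 0 / 0 0 0 0 0 9 / 0 0 7 0 0 0
t=3: a0@(3,5) a1@(3,5) a2@(4,2) a3@(3,5) a4@(3,5) a5@(4,2) a6@(4,2) a7@(0,0) a8@(2,2) | pheromone: 1 0 0 0 0 0 / 0 0 0 0 0 0 / 0 0 5 0 0 0 / 0 0 0 0 0 12 / 0 0 9 0 0 0
t=4: a0@(3,5) a1@(3,5) a2@(4,2) a3@(3,5) a4@(3,5) a5@(4,2) a6@(4,2) a7@(0,0) a8@(2,2) | pheromone: 1 0 0 0 0 0 / 0 0 0 0 0 0 / 0 0 5 0 0 0 / 0 0 0 0 0 15 / 0 0 11 0 0 0
t=5: a0@(3,5) a1@(3,5) a2@(4,2) a3@(3,5) a4@(3,5) a5@(4,2) a6@(4,2) a7@(0,0) a8@(2,2) | pheromone: 1 0 0 0 0 0 / 0 0 0 0 0 0 / 0 0 5 0 0 0 / 0 0 0 0 0 18 / 0 0 13 0 0 0

F.....
......
..F...
.....F
..F...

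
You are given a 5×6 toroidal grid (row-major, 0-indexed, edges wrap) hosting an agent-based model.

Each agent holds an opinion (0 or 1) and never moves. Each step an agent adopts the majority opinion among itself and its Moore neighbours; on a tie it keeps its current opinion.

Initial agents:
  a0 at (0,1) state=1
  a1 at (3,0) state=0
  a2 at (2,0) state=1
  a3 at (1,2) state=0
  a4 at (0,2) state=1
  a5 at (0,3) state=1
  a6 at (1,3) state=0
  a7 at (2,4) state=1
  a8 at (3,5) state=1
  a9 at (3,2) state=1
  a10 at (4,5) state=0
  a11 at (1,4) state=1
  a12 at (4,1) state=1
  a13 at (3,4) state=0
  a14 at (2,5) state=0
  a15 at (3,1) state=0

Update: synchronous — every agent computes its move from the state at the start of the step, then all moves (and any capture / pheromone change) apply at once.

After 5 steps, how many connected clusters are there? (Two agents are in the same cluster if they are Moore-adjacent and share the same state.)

2

t=1: a0@(0,1):1 a1@(3,0):0 a2@(2,0):0 a3@(1,2):1 a4@(0,2):1 a5@(0,3):1 a6@(1,3):1 a7@(2,4):1 a8@(3,5):0 a9@(3,2):1 a10@(4,5):0 a11@(1,4):1 a12@(4,1):1 a13@(3,4):0 a14@(2,5):1 a15@(3,1):1
t=2: a0@(0,1):1 a1@(3,0):0 a2@(2,0):0 a3@(1,2):1 a4@(0,2):1 a5@(0,3):1 a6@(1,3):1 a7@(2,4):1 a8@(3,5):0 a9@(3,2):1 a10@(4,5):0 a11@(1,4):1 a12@(4,1):1 a13@(3,4):0 a14@(2,5):0 a15@(3,1):1
t=3: (unchanged — steady state)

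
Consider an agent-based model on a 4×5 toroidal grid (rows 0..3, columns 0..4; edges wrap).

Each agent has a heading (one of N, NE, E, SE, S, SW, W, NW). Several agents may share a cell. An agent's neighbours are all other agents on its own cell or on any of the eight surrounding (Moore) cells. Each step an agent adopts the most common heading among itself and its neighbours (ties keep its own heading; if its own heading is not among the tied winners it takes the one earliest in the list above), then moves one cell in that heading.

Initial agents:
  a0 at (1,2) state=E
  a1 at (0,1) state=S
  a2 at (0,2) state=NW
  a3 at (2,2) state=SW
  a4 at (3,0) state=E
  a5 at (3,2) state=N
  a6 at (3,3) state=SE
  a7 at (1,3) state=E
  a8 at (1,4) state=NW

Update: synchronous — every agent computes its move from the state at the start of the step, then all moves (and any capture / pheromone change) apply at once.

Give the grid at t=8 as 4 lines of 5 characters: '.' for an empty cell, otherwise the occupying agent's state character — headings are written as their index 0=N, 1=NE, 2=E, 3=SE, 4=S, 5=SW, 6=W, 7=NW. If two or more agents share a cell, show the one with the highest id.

t=1: a0@(1,3):E a1@(0,2):E a2@(0,3):E a3@(2,3):E a4@(3,1):E a5@(2,2):N a6@(0,4):SE a7@(1,4):E a8@(0,3):NW
t=2: a0@(1,4):E a1@(0,3):E a2@(0,4):E a3@(2,4):E a4@(3,2):E a5@(2,3):E a6@(0,0):E a7@(1,0):E a8@(0,4):E
t=3: a0@(1,0):E a1@(0,4):E a2@(0,0):E a3@(2,0):E a4@(3,3):E a5@(2,4):E a6@(0,1):E a7@(1,1):E a8@(0,0):E
t=4: a0@(1,1):E a1@(0,0):E a2@(0,1):E a3@(2,1):E a4@(3,4):E a5@(2,0):E a6@(0,2):E a7@(1,2):E a8@(0,1):E
t=5: a0@(1,2):E a1@(0,1):E a2@(0,2):E a3@(2,2):E a4@(3,0):E a5@(2,1):E a6@(0,3):E a7@(1,3):E a8@(0,2):E
t=6: a0@(1,3):E a1@(0,2):E a2@(0,3):E a3@(2,3):E a4@(3,1):E a5@(2,2):E a6@(0,4):E a7@(1,4):E a8@(0,3):E
t=7: a0@(1,4):E a1@(0,3):E a2@(0,4):E a3@(2,4):E a4@(3,2):E a5@(2,3):E a6@(0,0):E a7@(1,0):E a8@(0,4):E
t=8: a0@(1,0):E a1@(0,4):E a2@(0,0):E a3@(2,0):E a4@(3,3):E a5@(2,4):E a6@(0,1):E a7@(1,1):E a8@(0,0):E

22..2
22...
2...2
...2.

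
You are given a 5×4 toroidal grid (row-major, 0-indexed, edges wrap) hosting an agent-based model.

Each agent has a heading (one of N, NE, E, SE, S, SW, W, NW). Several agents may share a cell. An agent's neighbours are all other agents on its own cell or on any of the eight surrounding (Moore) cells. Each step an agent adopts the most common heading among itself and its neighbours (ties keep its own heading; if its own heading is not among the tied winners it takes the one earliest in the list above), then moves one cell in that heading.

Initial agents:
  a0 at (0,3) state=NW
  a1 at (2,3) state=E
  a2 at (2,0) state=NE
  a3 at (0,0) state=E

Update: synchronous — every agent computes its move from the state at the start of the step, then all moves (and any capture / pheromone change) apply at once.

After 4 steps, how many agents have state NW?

1

t=1: a0@(4,2):NW a1@(2,0):E a2@(1,1):NE a3@(0,1):E
t=2: a0@(3,1):NW a1@(2,1):E a2@(1,2):E a3@(0,2):E
t=3: a0@(2,0):NW a1@(2,2):E a2@(1,3):E a3@(0,3):E
t=4: a0@(1,3):NW a1@(2,3):E a2@(1,0):E a3@(0,0):E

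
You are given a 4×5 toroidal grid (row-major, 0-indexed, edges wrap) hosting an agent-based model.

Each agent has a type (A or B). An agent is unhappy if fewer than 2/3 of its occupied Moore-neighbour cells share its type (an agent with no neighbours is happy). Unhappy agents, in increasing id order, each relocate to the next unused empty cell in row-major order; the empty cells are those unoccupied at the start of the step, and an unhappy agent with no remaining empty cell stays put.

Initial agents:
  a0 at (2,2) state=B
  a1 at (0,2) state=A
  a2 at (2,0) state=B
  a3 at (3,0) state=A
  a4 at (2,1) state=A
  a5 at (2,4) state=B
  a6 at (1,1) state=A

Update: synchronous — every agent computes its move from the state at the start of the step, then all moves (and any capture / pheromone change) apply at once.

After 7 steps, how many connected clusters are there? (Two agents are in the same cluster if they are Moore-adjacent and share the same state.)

t=1: a0@(0,0):B a1@(0,2):A a2@(0,1):B a3@(0,3):A a4@(0,4):A a5@(1,0):B a6@(1,2):A
t=2: a0@(0,0):B a1@(0,2):A a2@(1,1):B a3@(0,3):A a4@(1,3):A a5@(1,0):B a6@(1,2):A
t=3: a0@(0,0):B a1@(0,2):A a2@(0,1):B a3@(0,3):A a4@(1,3):A a5@(1,0):B a6@(1,2):A
t=4: a0@(0,0):B a1@(0,2):A a2@(0,4):B a3@(0,3):A a4@(1,3):A a5@(1,0):B a6@(1,2):A
t=5: a0@(0,0):B a1@(0,2):A a2@(0,1):B a3@(0,3):A a4@(1,3):A a5@(1,0):B a6@(1,2):A
t=6: a0@(0,0):B a1@(0,2):A a2@(0,4):B a3@(0,3):A a4@(1,3):A a5@(1,0):B a6@(1,2):A
t=7: a0@(0,0):B a1@(0,2):A a2@(0,1):B a3@(0,3):A a4@(1,3):A a5@(1,0):B a6@(1,2):A

2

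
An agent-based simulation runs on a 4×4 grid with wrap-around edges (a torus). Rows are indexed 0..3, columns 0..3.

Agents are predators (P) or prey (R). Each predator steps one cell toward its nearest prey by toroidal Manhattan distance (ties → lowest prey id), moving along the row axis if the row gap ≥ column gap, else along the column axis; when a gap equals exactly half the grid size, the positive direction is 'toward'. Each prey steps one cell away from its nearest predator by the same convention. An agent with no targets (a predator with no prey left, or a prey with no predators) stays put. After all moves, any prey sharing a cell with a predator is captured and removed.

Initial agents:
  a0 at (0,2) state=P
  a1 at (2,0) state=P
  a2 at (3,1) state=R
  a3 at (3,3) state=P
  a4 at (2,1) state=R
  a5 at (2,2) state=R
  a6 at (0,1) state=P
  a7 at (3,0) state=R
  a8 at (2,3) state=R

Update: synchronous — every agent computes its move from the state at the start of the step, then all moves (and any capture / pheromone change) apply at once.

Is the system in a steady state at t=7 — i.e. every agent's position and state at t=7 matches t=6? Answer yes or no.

t=1: a0@(3,2):P a1@(2,1):P a3@(3,0):P a4@(2,2):R a5@(1,2):R a6@(3,1):P a7@(0,0):R a8@(2,2):R
t=2: a0@(2,2):P a1@(2,2):P a3@(0,0):P a4@(1,2):R a5@(0,2):R a6@(2,1):P a7@(1,0):R a8@(1,2):R
t=3: a0@(1,2):P a1@(1,2):P a3@(1,0):P a4@(0,2):R a5@(3,2):R a6@(1,1):P a7@(2,0):R a8@(0,2):R
t=4: a0@(0,2):P a1@(0,2):P a3@(2,0):P a4@(3,2):R a5@(2,2):R a6@(0,1):P a7@(3,0):R a8@(3,2):R
t=5: a0@(3,2):P a1@(3,2):P a3@(3,0):P a4@(2,2):R a5@(1,2):R a6@(3,1):P a7@(0,0):R a8@(2,2):R
t=6: a0@(2,2):P a1@(2,2):P a3@(0,0):P a4@(1,2):R a5@(0,2):R a6@(2,1):P a7@(1,0):R a8@(1,2):R
t=7: a0@(1,2):P a1@(1,2):P a3@(1,0):P a4@(0,2):R a5@(3,2):R a6@(1,1):P a7@(2,0):R a8@(0,2):R

no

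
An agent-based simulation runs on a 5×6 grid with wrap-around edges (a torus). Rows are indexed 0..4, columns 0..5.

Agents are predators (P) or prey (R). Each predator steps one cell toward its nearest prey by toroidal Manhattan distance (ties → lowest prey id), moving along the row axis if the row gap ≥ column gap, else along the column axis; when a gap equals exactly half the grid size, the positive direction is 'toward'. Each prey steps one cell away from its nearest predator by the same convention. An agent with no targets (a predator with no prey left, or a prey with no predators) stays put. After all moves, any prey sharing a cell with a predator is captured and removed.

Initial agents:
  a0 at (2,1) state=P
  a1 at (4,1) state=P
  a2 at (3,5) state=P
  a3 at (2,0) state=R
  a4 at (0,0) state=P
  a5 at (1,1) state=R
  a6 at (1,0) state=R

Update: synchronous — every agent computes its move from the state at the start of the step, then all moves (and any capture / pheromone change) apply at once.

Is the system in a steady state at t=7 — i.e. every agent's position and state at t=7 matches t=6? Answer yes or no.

t=1: a0@(2,0):P a1@(0,1):P a2@(2,5):P a4@(1,0):P
t=2: (unchanged — steady state)

yes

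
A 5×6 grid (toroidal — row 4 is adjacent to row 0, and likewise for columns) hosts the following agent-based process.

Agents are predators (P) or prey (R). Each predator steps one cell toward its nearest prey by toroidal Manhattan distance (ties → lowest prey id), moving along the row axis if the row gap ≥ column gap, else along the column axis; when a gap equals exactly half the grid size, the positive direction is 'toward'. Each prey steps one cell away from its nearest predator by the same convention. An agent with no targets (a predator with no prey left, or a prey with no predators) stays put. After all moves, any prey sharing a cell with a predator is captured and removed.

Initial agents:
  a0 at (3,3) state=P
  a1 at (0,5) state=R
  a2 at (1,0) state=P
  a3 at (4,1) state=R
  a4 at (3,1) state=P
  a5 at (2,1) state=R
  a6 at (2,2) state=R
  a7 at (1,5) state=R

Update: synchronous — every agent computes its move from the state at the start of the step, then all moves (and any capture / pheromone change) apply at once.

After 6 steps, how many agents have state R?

t=1: a0@(2,3):P a1@(4,5):R a2@(1,5):P a3@(0,1):R a4@(4,1):P a5@(1,1):R a6@(1,2):R a7@(1,4):R
t=2: a0@(1,3):P a1@(3,5):R a2@(1,4):P a3@(1,1):R a4@(0,1):P a5@(1,2):R a6@(0,2):R
t=3: a0@(1,2):P a1@(4,5):R a2@(1,3):P a3@(2,1):R a4@(1,1):P a6@(0,3):R
t=4: a0@(2,2):P a1@(3,5):R a2@(0,3):P a3@(3,1):R a4@(2,1):P a6@(4,3):R
t=5: a0@(3,2):P a1@(3,4):R a2@(4,3):P a3@(4,1):R a4@(3,1):P a6@(3,3):R
t=6: a0@(3,3):P a1@(3,5):R a2@(3,3):P a3@(0,1):R a4@(4,1):P a6@(3,4):R

3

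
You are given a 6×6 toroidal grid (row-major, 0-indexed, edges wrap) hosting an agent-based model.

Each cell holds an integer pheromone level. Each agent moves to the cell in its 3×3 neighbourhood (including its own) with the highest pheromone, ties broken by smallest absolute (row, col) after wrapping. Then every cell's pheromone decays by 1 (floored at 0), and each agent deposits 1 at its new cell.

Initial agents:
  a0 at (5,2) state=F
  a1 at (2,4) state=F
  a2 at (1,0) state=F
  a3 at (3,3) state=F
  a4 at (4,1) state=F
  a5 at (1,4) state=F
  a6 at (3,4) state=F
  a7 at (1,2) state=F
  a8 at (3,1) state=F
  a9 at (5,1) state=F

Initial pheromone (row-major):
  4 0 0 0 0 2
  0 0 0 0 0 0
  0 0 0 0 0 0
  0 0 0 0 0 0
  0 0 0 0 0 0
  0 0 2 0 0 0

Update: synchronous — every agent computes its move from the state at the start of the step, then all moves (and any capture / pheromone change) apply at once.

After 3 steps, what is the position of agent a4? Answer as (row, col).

(5, 2)

t=1: a0@(5,2) a1@(1,3) a2@(0,0) a3@(2,2) a4@(5,2) a5@(0,5) a6@(2,3) a7@(0,1) a8@(2,0) a9@(0,0) | pheromone: 5 1 0 0 0 2 / 0 0 0 1 0 0 / 1 0 1 1 0 0 / 0 0 0 0 0 0 / 0 0 0 0 0 0 / 0 0 3 0 0 0
t=2: a0@(5,2) a1@(1,3) a2@(0,0) a3@(1,3) a4@(5,2) a5@(0,0) a6@(1,3) a7@(0,0) a8@(2,0) a9@(0,0) | pheromone: 8 0 0 0 0 1 / 0 0 0 3 0 0 / 1 0 0 0 0 0 / 0 0 0 0 0 0 / 0 0 0 0 0 0 / 0 0 4 0 0 0
t=3: a0@(5,2) a1@(1,3) a2@(0,0) a3@(1,3) a4@(5,2) a5@(0,0) a6@(1,3) a7@(0,0) a8@(2,0) a9@(0,0) | pheromone: 11 0 0 0 0 0 / 0 0 0 5 0 0 / 1 0 0 0 0 0 / 0 0 0 0 0 0 / 0 0 0 0 0 0 / 0 0 5 0 0 0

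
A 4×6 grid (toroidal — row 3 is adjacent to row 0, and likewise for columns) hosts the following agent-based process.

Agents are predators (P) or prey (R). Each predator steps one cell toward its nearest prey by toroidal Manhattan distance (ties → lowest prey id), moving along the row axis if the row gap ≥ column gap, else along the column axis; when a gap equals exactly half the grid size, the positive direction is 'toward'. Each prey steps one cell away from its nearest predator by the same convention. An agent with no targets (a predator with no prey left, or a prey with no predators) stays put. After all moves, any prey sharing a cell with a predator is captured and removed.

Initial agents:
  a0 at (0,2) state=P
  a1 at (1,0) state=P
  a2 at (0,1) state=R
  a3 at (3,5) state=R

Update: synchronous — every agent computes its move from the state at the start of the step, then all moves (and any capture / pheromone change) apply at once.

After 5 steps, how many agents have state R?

t=1: a0@(0,1):P a1@(0,0):P a3@(2,5):R
t=2: a0@(1,1):P a1@(1,0):P a3@(1,5):R
t=3: a0@(1,0):P a1@(1,5):P a3@(1,4):R
t=4: a0@(1,5):P a1@(1,4):P a3@(1,3):R
t=5: a0@(1,4):P a1@(1,3):P a3@(1,2):R

1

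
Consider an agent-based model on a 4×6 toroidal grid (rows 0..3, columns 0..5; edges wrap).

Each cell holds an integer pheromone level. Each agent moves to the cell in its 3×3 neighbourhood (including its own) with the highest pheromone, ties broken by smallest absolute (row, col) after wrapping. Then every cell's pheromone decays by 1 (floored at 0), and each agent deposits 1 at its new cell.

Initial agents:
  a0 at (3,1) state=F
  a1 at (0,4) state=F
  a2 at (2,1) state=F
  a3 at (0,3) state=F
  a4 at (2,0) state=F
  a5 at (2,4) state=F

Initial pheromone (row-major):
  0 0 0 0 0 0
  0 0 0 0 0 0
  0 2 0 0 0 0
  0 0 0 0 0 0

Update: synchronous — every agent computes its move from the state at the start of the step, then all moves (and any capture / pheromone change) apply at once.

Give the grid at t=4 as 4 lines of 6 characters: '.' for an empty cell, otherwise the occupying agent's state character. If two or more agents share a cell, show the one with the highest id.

t=1: a0@(2,1) a1@(0,3) a2@(2,1) a3@(0,2) a4@(2,1) a5@(1,3) | pheromone: 0 0 1 1 0 0 / 0 0 0 1 0 0 / 0 4 0 0 0 0 / 0 0 0 0 0 0
t=2: a0@(2,1) a1@(0,2) a2@(2,1) a3@(0,2) a4@(2,1) a5@(0,2) | pheromone: 0 0 3 0 0 0 / 0 0 0 0 0 0 / 0 6 0 0 0 0 / 0 0 0 0 0 0
t=3: a0@(2,1) a1@(0,2) a2@(2,1) a3@(0,2) a4@(2,1) a5@(0,2) | pheromone: 0 0 5 0 0 0 / 0 0 0 0 0 0 / 0 8 0 0 0 0 / 0 0 0 0 0 0
t=4: a0@(2,1) a1@(0,2) a2@(2,1) a3@(0,2) a4@(2,1) a5@(0,2) | pheromone: 0 0 7 0 0 0 / 0 0 0 0 0 0 / 0 10 0 0 0 0 / 0 0 0 0 0 0

..F...
......
.F....
......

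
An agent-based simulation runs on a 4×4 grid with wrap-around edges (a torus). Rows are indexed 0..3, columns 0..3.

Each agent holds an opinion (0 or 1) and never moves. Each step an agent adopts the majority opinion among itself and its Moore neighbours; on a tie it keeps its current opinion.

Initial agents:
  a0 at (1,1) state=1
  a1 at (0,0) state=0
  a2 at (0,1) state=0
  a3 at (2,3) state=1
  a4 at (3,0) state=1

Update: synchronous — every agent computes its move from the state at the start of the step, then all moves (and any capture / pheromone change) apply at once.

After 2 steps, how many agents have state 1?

t=1: a0@(1,1):0 a1@(0,0):0 a2@(0,1):0 a3@(2,3):1 a4@(3,0):1
t=2: (unchanged — steady state)

2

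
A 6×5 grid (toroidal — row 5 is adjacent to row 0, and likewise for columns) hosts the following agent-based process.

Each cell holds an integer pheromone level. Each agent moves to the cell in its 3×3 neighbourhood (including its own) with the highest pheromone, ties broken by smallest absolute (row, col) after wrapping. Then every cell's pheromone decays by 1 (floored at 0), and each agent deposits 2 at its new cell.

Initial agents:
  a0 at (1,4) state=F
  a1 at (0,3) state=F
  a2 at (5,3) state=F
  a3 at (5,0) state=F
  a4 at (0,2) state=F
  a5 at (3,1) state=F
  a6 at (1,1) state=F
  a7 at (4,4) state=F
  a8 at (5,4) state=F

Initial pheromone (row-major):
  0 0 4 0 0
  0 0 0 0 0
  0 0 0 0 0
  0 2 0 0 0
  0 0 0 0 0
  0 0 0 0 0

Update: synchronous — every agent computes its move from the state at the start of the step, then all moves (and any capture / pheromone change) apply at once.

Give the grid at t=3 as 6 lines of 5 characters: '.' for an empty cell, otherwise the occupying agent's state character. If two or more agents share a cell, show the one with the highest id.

t=1: a0@(0,0) a1@(0,2) a2@(0,2) a3@(0,0) a4@(0,2) a5@(3,1) a6@(0,2) a7@(3,0) a8@(0,0) | pheromone: 6 0 11 0 0 / 0 0 0 0 0 / 0 0 0 0 0 / 2 3 0 0 0 / 0 0 0 0 0 / 0 0 0 0 0
t=2: a0@(0,0) a1@(0,2) a2@(0,2) a3@(0,0) a4@(0,2) a5@(3,1) a6@(0,2) a7@(3,1) a8@(0,0) | pheromone: 11 0 18 0 0 / 0 0 0 0 0 / 0 0 0 0 0 / 1 6 0 0 0 / 0 0 0 0 0 / 0 0 0 0 0
t=3: a0@(0,0) a1@(0,2) a2@(0,2) a3@(0,0) a4@(0,2) a5@(3,1) a6@(0,2) a7@(3,1) a8@(0,0) | pheromone: 16 0 25 0 0 / 0 0 0 0 0 / 0 0 0 0 0 / 0 9 0 0 0 / 0 0 0 0 0 / 0 0 0 0 0

F.F..
.....
.....
.F...
.....
.....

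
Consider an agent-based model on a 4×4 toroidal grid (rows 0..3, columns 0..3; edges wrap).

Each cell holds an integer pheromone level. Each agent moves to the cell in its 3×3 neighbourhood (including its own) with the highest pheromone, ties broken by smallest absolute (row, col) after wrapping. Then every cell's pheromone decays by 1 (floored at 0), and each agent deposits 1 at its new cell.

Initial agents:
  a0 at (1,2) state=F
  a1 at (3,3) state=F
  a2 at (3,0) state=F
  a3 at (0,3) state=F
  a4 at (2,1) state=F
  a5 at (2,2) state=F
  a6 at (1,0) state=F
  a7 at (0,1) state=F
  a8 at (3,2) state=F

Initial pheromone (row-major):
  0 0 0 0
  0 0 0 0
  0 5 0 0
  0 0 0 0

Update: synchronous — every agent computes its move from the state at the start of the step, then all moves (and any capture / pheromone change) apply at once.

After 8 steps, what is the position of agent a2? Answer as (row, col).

t=1: a0@(2,1) a1@(0,0) a2@(2,1) a3@(0,0) a4@(2,1) a5@(2,1) a6@(2,1) a7@(0,0) a8@(2,1) | pheromone: 3 0 0 0 / 0 0 0 0 / 0 10 0 0 / 0 0 0 0
t=2: a0@(2,1) a1@(0,0) a2@(2,1) a3@(0,0) a4@(2,1) a5@(2,1) a6@(2,1) a7@(0,0) a8@(2,1) | pheromone: 5 0 0 0 / 0 0 0 0 / 0 15 0 0 / 0 0 0 0
t=3: a0@(2,1) a1@(0,0) a2@(2,1) a3@(0,0) a4@(2,1) a5@(2,1) a6@(2,1) a7@(0,0) a8@(2,1) | pheromone: 7 0 0 0 / 0 0 0 0 / 0 20 0 0 / 0 0 0 0
t=4: a0@(2,1) a1@(0,0) a2@(2,1) a3@(0,0) a4@(2,1) a5@(2,1) a6@(2,1) a7@(0,0) a8@(2,1) | pheromone: 9 0 0 0 / 0 0 0 0 / 0 25 0 0 / 0 0 0 0
t=5: a0@(2,1) a1@(0,0) a2@(2,1) a3@(0,0) a4@(2,1) a5@(2,1) a6@(2,1) a7@(0,0) a8@(2,1) | pheromone: 11 0 0 0 / 0 0 0 0 / 0 30 0 0 / 0 0 0 0
t=6: a0@(2,1) a1@(0,0) a2@(2,1) a3@(0,0) a4@(2,1) a5@(2,1) a6@(2,1) a7@(0,0) a8@(2,1) | pheromone: 13 0 0 0 / 0 0 0 0 / 0 35 0 0 / 0 0 0 0
t=7: a0@(2,1) a1@(0,0) a2@(2,1) a3@(0,0) a4@(2,1) a5@(2,1) a6@(2,1) a7@(0,0) a8@(2,1) | pheromone: 15 0 0 0 / 0 0 0 0 / 0 40 0 0 / 0 0 0 0
t=8: a0@(2,1) a1@(0,0) a2@(2,1) a3@(0,0) a4@(2,1) a5@(2,1) a6@(2,1) a7@(0,0) a8@(2,1) | pheromone: 17 0 0 0 / 0 0 0 0 / 0 45 0 0 / 0 0 0 0

(2, 1)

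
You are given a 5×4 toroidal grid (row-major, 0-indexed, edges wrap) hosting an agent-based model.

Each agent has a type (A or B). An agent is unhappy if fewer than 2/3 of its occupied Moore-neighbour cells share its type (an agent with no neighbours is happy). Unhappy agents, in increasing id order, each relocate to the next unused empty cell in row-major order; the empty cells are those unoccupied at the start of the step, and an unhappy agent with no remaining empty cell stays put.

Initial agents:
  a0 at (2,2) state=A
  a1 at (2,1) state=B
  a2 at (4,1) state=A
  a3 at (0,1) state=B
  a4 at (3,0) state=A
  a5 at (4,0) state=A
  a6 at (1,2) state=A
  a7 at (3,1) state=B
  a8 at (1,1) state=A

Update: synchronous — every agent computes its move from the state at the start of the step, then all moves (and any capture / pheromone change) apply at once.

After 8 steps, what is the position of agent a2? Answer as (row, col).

t=1: a0@(0,0):A a1@(0,2):B a2@(0,3):A a3@(1,0):B a4@(1,3):A a5@(2,0):A a6@(2,3):A a7@(3,2):B a8@(3,3):A
t=2: a0@(0,0):A a1@(0,1):B a2@(1,1):A a3@(1,2):B a4@(1,3):A a5@(2,0):A a6@(2,1):A a7@(2,2):B a8@(3,3):A
t=3: a0@(0,0):A a1@(0,2):B a2@(0,3):A a3@(1,0):B a4@(2,3):A a5@(2,0):A a6@(3,0):A a7@(3,1):B a8@(3,2):A
t=4: a0@(0,1):A a1@(1,1):B a2@(1,2):A a3@(1,3):B a4@(2,3):A a5@(2,1):A a6@(3,0):A a7@(2,2):B a8@(3,3):A
t=5: a0@(0,0):A a1@(0,2):B a2@(0,3):A a3@(1,0):B a4@(2,0):A a5@(3,1):A a6@(3,0):A a7@(3,2):B a8@(3,3):A
t=6: a0@(0,1):A a1@(1,1):B a2@(1,2):A a3@(1,3):B a4@(2,0):A a5@(3,1):A a6@(3,0):A a7@(2,1):B a8@(3,3):A
t=7: a0@(0,0):A a1@(0,2):B a2@(0,3):A a3@(1,0):B a4@(2,2):A a5@(3,1):A a6@(3,0):A a7@(2,3):B a8@(3,3):A
t=8: a0@(0,1):A a1@(1,1):B a2@(1,2):A a3@(1,3):B a4@(2,2):A a5@(3,1):A a6@(3,0):A a7@(2,0):B a8@(3,3):A

(1, 2)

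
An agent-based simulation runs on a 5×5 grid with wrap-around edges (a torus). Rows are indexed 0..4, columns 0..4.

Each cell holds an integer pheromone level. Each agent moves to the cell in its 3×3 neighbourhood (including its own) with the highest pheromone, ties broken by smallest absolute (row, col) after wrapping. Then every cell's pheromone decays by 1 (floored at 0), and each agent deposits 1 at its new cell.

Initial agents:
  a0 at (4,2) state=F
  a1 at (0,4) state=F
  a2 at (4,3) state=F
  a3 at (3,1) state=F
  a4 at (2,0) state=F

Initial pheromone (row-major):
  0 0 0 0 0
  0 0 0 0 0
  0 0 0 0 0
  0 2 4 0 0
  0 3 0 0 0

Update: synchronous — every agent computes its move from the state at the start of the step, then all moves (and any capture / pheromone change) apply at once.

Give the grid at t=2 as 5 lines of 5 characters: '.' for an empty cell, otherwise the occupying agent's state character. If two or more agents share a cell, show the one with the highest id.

.....
.....
.....
..F..
.F...

t=1: a0@(3,2) a1@(0,0) a2@(3,2) a3@(3,2) a4@(3,1) | pheromone: 1 0 0 0 0 / 0 0 0 0 0 / 0 0 0 0 0 / 0 2 6 0 0 / 0 2 0 0 0
t=2: a0@(3,2) a1@(4,1) a2@(3,2) a3@(3,2) a4@(3,2) | pheromone: 0 0 0 0 0 / 0 0 0 0 0 / 0 0 0 0 0 / 0 1 9 0 0 / 0 2 0 0 0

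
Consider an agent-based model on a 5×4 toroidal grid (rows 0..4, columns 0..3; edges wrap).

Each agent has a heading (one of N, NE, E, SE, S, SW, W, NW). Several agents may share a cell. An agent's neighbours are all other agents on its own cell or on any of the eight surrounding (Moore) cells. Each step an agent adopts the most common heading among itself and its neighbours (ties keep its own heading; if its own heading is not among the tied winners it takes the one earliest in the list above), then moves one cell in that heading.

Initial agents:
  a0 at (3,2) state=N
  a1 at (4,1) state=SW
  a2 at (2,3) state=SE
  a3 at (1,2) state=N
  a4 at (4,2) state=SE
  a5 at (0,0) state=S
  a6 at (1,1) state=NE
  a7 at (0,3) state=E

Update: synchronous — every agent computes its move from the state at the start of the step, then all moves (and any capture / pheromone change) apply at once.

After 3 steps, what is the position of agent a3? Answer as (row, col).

t=1: a0@(4,3):SE a1@(0,0):SW a2@(1,3):N a3@(0,2):N a4@(0,3):SE a5@(1,0):S a6@(0,2):NE a7@(0,0):E
t=2: a0@(0,0):SE a1@(1,1):SE a2@(0,3):N a3@(4,2):N a4@(1,0):SE a5@(2,0):S a6@(4,2):N a7@(1,1):SE
t=3: a0@(1,1):SE a1@(2,2):SE a2@(4,3):N a3@(3,2):N a4@(2,1):SE a5@(3,1):SE a6@(3,2):N a7@(2,2):SE

(3, 2)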